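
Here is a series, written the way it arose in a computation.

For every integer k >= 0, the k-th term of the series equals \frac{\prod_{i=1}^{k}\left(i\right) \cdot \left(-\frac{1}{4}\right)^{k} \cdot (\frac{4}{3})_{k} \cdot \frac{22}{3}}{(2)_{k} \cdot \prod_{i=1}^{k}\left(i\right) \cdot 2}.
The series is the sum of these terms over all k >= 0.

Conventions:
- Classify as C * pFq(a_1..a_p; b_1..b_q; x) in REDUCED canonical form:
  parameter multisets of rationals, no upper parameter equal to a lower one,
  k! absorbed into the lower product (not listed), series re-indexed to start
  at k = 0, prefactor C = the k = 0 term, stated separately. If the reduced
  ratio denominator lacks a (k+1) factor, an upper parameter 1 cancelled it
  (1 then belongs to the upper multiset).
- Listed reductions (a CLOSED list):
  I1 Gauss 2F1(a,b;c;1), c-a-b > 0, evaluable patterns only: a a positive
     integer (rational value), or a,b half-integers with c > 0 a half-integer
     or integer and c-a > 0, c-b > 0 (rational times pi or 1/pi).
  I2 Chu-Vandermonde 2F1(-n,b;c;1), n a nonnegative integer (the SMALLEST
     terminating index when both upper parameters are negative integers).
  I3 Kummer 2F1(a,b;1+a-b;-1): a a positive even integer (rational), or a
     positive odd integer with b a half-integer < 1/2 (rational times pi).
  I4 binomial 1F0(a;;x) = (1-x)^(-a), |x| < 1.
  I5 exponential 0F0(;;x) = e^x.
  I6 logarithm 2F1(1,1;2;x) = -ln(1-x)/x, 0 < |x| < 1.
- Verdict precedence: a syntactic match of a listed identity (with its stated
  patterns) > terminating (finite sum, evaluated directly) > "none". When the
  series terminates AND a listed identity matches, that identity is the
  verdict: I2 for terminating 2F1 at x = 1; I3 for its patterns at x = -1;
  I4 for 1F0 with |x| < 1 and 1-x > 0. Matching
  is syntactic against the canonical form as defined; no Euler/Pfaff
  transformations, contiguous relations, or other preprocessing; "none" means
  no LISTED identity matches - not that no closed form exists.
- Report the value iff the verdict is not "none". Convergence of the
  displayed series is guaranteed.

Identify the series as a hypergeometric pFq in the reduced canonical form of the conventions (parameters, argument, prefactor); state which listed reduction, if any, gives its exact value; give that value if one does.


Canonical form: C = \frac{11}{3} times 2F1 with upper {1, \frac{4}{3}}, lower {2}, x = -\frac{1}{4}. Verdict: none. Every listed pattern misses the 2F1 form at -\frac{1}{4}, upper {1, \frac{4}{3}}.

Structural cue: with t_0 = \frac{11}{3}, the product of the first k integers (prefactor 11/3) is k!.
Term ratio: r(k) = -\frac{1}{4} * (k+1) (k+\frac{4}{3}) / [(k+2) (k+1)] ; factor over Q: parameters, x = -\frac{1}{4}, and C = \frac{11}{3}.


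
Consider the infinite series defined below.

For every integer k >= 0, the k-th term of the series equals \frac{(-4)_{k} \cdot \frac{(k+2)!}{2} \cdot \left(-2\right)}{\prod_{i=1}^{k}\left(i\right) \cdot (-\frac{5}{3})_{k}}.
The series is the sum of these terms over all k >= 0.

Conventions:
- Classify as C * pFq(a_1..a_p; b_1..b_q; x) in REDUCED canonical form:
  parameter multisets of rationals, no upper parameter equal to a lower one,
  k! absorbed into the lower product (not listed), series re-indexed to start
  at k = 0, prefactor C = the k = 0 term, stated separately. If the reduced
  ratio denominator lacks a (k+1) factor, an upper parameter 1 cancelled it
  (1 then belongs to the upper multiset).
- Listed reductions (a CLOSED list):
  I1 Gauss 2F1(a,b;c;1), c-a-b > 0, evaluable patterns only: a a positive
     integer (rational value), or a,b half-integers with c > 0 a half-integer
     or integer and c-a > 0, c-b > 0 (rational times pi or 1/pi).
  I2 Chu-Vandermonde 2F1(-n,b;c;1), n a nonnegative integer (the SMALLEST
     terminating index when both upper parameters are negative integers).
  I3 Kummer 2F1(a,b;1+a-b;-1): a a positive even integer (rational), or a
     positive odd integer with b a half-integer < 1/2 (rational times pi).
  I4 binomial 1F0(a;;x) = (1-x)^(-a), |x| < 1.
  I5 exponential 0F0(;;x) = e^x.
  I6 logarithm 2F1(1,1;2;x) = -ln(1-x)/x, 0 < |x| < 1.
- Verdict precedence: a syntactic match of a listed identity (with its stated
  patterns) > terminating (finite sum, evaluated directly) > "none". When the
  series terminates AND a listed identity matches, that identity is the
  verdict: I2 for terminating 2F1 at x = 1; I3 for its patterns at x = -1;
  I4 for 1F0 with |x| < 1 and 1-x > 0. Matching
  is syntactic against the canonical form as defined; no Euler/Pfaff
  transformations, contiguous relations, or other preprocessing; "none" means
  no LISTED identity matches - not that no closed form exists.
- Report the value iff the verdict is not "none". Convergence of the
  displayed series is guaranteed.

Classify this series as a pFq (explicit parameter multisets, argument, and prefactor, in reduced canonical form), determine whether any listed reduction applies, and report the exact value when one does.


Prefactor -2, argument 1: 2F1 with upper {-4, 3} over lower {-\frac{5}{3}}. Verdict: this is the Chu-Vandermonde identity I2 (terminating 2F1 at x = 1 with n = 4, b = 3, c = -\frac{5}{3}). Sum: -308.

First insight: from the first term -2: the product of the first k integers (C = -2) is k!.
Consecutive-term ratio: r(k) = 1 * (k-4) (k+3) / [(k-\frac{5}{3}) (k+1)] - rational; roots negated = parameters, x = 1, C = -2.


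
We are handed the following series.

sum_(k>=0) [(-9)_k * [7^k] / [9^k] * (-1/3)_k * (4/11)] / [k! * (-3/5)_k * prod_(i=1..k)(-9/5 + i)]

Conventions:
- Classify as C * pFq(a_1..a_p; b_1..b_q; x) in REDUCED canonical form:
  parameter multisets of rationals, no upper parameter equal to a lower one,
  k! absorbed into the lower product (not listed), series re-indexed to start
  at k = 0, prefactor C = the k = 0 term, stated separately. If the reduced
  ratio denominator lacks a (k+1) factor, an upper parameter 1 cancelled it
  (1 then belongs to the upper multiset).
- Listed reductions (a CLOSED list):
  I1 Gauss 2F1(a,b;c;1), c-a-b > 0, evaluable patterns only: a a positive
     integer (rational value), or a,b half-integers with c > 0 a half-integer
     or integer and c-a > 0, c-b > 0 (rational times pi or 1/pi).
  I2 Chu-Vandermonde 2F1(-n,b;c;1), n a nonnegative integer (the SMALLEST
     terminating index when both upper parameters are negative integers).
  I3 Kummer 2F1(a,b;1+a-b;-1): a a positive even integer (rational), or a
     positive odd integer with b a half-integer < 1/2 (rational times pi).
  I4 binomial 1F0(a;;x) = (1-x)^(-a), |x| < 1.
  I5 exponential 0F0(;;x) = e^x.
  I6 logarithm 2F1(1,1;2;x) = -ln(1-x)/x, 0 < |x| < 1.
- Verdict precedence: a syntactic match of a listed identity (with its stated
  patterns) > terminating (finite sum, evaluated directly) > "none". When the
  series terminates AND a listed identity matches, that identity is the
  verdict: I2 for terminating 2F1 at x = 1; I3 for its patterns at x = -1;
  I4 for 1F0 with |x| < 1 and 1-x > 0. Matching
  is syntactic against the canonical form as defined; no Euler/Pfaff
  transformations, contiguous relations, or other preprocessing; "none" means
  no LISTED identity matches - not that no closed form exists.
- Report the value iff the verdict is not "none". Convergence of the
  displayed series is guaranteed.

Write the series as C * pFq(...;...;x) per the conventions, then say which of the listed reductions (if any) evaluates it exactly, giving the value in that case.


The series (x = 7/9) is 2F2: upper {-9, -1/3}, lower {-4/5, -3/5}, prefactor 4/11. Verdict: terminating (-9 upstairs). 10 nonzero terms in all; added directly. Hence: 6502424435396560658179966387/4714180297647288686977195008.

The tell: with t_0 = 4/11, the two geometric factors (C = 4/11) combine into one argument.
Consecutive-term ratio: r(k) = (7/9) * (k-9) (k-1/3) / [(k-4/5) (k-3/5) (k+1)] - rational in k. x = (7/9); t_0 = 4/11; negate the roots.


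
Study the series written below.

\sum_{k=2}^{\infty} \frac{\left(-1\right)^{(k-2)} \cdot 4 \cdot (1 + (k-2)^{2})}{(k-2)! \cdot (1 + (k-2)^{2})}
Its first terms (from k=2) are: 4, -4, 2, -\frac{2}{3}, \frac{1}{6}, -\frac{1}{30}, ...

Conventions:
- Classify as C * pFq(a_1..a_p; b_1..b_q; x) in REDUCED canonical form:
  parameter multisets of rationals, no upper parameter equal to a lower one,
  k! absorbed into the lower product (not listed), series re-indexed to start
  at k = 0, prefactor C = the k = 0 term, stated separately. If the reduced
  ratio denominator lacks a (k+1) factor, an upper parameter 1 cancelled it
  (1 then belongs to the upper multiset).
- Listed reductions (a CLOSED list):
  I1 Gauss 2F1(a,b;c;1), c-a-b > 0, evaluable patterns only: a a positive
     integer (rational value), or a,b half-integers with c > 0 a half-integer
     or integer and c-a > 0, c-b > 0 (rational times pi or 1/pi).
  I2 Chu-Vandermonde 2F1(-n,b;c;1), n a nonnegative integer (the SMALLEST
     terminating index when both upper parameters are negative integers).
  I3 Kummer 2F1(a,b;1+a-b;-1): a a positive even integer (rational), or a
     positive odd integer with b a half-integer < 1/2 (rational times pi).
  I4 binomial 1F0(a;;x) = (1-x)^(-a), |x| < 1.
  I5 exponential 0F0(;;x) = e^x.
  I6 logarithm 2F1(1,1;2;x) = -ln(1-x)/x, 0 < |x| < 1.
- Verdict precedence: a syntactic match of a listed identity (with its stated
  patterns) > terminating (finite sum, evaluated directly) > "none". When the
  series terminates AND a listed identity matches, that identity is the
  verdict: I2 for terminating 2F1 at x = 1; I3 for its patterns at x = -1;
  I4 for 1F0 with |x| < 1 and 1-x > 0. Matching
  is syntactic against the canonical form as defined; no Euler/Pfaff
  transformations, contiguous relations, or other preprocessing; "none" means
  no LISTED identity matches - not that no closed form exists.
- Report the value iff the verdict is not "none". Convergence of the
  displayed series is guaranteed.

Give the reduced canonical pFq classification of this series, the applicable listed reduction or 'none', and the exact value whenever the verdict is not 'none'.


Structural cue: x = -1 and the factor k^2 + 1 cancels (top and bottom), leaving C = 4, x = -1.
Step ratio: r(k) = -1 * 1 / [(k+1)] - rational; roots negated = parameters, x = -1, C = 4.

Canonical form: C = 4 times 0F0 with upper {-}, lower {-}, x = -1. Verdict: this is the I5 exponential reduction (the 0F0 exponential series at x = -1). Sum: 4 \cdot e^{-1}.


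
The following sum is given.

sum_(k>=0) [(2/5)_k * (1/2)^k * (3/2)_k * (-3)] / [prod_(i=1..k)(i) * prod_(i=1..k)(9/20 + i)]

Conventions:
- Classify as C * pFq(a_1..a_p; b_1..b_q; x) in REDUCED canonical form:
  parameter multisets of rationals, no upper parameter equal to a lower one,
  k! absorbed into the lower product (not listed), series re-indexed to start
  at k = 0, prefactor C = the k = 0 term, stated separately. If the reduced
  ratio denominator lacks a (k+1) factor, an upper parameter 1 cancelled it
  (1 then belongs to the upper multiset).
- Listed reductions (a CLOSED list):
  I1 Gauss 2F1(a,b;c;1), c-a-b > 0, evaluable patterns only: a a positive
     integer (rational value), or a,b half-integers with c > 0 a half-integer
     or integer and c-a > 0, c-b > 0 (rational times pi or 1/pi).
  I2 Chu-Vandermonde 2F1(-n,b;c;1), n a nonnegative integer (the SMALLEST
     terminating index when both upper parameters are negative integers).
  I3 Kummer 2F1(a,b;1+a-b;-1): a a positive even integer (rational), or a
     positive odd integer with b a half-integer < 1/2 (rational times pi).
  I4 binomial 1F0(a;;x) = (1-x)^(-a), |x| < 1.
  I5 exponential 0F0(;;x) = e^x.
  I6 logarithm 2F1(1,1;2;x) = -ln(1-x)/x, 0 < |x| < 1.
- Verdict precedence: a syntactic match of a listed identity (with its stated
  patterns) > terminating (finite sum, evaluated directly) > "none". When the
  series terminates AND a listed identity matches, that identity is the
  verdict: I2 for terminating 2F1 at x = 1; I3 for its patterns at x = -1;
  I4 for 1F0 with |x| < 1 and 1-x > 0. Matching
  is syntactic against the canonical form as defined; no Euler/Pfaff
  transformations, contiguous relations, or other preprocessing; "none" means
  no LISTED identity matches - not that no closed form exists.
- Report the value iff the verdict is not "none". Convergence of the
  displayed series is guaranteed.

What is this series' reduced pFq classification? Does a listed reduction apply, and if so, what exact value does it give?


Classification (C = -3): 2F1 with upper {2/5, 3/2}, lower {29/20}, argument x = 1/2. Verdict: none. No listed pattern accepts 2F1(2/5, 3/2; 29/20; 1/2).

Key step: t_0 being -3, the lower running product (C = -3, x = 1/2) is a rising factorial.
Adjacent-term ratio: r(k) = (1/2) * (k+2/5) (k+3/2) / [(k+29/20) (k+1)] - poly over poly, x = (1/2) from leading terms; C = -3 at k = 0.


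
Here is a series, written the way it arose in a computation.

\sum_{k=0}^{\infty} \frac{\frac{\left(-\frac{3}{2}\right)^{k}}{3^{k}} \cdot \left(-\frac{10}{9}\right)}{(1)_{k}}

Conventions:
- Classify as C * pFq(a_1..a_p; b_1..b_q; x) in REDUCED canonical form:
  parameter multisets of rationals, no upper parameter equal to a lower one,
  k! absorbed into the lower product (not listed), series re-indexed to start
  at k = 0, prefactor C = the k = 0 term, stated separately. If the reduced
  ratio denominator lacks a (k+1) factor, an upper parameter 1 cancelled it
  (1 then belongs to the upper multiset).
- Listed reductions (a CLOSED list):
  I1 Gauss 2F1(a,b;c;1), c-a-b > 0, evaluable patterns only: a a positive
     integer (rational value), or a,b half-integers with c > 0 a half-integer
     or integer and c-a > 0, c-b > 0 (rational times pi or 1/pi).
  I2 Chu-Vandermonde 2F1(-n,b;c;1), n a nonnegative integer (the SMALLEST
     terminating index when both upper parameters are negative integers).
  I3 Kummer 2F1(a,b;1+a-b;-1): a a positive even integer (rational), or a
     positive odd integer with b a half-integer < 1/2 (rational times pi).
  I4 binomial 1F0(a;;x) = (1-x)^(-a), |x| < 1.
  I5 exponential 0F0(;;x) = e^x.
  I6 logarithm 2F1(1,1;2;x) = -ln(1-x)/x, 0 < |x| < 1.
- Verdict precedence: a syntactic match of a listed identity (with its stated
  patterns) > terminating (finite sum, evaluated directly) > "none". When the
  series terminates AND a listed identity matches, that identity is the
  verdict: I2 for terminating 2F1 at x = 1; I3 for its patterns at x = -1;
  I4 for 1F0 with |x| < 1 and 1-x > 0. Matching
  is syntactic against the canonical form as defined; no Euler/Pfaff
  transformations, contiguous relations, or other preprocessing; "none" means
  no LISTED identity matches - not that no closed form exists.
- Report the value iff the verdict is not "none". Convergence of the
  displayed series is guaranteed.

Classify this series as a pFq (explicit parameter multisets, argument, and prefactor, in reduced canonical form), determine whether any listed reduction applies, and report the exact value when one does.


At argument -\frac{1}{2}: a 0F0 with upper {-}, lower {-}, scaled by C = -\frac{10}{9}. Verdict: the I5 exponential reduction matches (the 0F0 exponential series at x = -\frac{1}{2}). Value: \left(-\frac{10}{9}\right) \cdot e^{-\frac{1}{2}}.

Key observation: t_0 being -\frac{10}{9}, (1)_k (C = -10/9, x = -1/2) is k! itself.
Step ratio: r(k) = -\frac{1}{2} * 1 / [(k+1)] ; factor over Q: parameters, x = -\frac{1}{2}, and C = -\frac{10}{9}.


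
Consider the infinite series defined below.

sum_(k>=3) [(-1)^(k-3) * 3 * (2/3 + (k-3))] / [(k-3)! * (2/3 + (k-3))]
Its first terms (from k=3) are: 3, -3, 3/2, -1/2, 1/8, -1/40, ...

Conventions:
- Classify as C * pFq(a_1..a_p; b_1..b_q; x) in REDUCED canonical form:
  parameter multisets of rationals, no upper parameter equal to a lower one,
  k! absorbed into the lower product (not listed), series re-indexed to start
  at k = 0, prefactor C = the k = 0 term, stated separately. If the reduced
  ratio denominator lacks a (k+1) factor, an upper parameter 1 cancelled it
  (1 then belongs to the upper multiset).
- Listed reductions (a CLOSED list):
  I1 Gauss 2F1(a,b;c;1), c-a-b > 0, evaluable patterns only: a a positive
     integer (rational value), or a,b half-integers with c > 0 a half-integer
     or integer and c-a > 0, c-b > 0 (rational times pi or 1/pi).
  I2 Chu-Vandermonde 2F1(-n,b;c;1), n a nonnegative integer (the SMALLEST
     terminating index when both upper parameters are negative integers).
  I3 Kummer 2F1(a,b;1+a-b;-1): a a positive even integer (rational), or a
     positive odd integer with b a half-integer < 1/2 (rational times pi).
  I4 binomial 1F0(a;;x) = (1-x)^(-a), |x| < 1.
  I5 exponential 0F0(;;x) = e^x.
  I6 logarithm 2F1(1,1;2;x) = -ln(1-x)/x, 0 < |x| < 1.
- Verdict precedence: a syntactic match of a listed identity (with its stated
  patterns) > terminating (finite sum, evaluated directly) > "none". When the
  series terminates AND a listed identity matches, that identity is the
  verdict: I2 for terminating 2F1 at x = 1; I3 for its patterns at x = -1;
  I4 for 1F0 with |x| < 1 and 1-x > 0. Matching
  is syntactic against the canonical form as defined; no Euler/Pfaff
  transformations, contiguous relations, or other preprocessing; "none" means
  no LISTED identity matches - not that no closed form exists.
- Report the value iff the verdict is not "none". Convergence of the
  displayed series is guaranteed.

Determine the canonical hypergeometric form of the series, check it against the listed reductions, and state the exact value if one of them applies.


x = -1 here; the reduced form reads 0F0, upper {-}, lower {-}, C = 3. Verdict (x = -1): exponential (I5) applies (the 0F0 exponential series at x = -1). Its exact value is 3 * e^(-1).

Key observation: x = (-1) and the factor k + 2/3 cancels (top and bottom), leaving C = 3.
Step ratio: r(k) = (-1) * 1 / [(k+1)] - poly over poly, x = (-1) from leading terms; C = 3 at k = 0.


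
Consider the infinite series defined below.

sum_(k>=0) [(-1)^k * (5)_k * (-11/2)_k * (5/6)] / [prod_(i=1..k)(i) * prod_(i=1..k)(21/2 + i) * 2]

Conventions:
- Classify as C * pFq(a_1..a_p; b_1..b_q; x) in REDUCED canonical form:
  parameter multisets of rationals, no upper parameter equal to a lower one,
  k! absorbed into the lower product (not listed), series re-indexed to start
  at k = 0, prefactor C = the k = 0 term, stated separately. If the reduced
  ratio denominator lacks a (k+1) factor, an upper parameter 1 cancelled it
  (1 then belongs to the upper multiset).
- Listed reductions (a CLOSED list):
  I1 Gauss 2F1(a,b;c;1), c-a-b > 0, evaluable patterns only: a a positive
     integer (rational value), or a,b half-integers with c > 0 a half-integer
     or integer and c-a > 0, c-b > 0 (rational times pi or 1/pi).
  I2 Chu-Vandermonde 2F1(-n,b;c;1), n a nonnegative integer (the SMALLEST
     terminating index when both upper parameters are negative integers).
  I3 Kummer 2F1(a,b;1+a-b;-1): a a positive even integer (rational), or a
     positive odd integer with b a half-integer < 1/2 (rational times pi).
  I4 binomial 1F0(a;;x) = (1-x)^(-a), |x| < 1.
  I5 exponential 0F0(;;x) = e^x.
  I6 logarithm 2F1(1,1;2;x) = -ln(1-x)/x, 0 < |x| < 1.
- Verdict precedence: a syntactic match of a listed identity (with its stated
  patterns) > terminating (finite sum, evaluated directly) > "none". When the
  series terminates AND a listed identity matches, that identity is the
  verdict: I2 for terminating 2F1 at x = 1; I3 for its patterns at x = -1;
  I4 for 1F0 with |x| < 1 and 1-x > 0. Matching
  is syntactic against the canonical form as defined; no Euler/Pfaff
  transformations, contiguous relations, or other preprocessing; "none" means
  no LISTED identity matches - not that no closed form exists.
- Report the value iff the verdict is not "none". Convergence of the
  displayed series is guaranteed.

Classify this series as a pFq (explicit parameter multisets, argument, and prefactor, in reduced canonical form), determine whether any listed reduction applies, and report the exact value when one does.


This is 5/12 * 2F1(-11/2, 5; 23/2; -1) in reduced canonical form. Verdict: Kummer (I3) fires (x = -1; c = 23/2 equals 1+a-b for upper {-11/2, 5}: listed pattern). Value: (72747675/67108864) * pi.

First insight: t_0 = 5/12 here, and the lower running product (prefactor 5/12) is a rising factorial.
Term ratio: r(k) = (-1) * (k-11/2) (k+5) / [(k+23/2) (k+1)] - poly over poly, x = (-1) from leading terms; C = 5/12 at k = 0.


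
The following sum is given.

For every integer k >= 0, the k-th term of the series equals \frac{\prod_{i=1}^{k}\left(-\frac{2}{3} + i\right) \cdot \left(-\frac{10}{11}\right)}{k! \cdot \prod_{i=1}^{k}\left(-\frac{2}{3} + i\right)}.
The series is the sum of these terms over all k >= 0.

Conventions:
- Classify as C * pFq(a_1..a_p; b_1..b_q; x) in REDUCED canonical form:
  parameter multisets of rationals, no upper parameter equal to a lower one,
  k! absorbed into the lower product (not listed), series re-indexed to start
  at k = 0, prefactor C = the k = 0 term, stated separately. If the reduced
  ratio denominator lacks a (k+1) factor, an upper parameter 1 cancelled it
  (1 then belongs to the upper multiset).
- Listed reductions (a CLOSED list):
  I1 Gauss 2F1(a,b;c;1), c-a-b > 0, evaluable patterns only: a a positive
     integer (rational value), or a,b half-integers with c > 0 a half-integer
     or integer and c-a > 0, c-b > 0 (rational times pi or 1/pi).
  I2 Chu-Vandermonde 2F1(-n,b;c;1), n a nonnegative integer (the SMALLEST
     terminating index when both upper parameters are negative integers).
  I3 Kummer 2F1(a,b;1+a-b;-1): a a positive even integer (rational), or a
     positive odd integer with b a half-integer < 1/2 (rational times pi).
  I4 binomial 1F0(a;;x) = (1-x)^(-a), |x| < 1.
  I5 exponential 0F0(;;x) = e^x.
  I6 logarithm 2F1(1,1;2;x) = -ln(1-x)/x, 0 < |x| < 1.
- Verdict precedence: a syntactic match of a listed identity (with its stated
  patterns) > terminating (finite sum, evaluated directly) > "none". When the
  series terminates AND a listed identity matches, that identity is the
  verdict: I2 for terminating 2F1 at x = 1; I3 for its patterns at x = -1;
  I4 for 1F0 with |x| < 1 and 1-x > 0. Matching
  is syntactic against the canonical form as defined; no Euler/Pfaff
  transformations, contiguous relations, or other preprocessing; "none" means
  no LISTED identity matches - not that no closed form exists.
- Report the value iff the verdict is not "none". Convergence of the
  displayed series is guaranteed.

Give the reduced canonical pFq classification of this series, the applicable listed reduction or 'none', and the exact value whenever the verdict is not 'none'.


Prefactor -\frac{10}{11}, argument 1: 0F0 with upper {-} over lower {-}. Verdict (x = 1): the I5 exponential reduction applies (the 0F0 exponential series at x = 1). Its exact value is \left(-\frac{10}{11}\right) \cdot e^{1}.

The tell: t_0 being -\frac{10}{11}, the parameter 1/3 appears in both the upper and lower lists and cancels.
Consecutive-term ratio: r(k) = 1 * 1 / [(k+1)] - poly over poly, x = 1 from leading terms; C = -\frac{10}{11} at k = 0.


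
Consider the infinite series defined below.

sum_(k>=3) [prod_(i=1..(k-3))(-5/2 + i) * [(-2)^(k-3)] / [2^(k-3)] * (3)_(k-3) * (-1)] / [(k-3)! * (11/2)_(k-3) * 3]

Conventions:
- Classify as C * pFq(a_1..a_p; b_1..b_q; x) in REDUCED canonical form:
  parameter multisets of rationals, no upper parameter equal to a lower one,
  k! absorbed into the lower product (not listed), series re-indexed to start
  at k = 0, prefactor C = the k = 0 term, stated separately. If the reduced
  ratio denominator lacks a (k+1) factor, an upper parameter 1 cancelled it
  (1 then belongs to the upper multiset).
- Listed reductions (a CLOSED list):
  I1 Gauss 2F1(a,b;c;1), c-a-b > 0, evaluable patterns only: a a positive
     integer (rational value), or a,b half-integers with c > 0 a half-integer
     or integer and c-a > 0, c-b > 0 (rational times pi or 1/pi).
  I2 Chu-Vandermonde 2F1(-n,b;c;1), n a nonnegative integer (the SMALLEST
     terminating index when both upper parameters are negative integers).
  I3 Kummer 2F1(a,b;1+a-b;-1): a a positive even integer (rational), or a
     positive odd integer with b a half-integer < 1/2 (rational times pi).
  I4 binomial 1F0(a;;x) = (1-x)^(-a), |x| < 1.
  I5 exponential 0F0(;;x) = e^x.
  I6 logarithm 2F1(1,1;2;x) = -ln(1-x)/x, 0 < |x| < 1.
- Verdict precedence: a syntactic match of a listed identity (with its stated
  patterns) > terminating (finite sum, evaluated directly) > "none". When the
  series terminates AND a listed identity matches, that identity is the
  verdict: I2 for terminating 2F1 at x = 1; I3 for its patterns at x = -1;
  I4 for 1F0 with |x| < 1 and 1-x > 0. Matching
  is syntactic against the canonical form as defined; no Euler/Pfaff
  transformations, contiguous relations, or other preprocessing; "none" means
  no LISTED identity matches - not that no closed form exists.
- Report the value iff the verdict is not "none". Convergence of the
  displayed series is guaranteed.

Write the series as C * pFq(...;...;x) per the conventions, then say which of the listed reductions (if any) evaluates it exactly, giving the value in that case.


Reduced: x = -1, 2F1, upper = {-3/2, 3}, lower = {11/2}, C = -1/3. Verdict: Kummer (I3) applies (x = -1; c = 11/2 equals 1+a-b for upper {-3/2, 3}: listed pattern). Sum: (-105/512) * pi.

Key observation: t_0 being -1/3, the constant factors (C = -1/3) combine into one prefactor.
Adjacent-term ratio: r(k) = (-1) * (k-3/2) (k+3) / [(k+11/2) (k+1)] - poly over poly, x = (-1) from leading terms; C = -1/3 at k = 0.


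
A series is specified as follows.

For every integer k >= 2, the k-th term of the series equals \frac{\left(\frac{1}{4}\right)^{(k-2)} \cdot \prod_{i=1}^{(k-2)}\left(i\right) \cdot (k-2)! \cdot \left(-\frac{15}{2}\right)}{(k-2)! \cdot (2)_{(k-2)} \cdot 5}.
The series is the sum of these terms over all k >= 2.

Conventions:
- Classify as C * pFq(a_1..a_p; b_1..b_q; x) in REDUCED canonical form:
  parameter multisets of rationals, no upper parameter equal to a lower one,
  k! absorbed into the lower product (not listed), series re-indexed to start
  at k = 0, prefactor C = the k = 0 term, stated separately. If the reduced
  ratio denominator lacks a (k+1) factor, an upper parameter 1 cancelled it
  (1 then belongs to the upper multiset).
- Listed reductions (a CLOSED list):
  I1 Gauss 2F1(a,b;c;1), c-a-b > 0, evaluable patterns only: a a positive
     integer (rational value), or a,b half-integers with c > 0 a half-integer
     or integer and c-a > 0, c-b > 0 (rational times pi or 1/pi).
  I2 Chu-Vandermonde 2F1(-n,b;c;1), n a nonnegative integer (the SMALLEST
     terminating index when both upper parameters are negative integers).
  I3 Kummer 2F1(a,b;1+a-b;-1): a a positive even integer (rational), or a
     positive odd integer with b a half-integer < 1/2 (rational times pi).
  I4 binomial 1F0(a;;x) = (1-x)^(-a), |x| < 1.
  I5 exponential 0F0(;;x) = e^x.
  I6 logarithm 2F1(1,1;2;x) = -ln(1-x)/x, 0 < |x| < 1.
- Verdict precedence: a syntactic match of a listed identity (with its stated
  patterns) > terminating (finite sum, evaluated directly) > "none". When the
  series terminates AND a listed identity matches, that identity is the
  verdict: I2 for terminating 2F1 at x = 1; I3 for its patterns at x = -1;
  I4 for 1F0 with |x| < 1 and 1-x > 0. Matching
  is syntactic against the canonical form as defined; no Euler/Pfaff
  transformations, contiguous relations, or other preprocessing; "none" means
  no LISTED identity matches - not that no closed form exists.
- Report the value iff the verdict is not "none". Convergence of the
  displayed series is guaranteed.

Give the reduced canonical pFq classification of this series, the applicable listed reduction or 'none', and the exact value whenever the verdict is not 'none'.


Classification (C = -\frac{3}{2}): 2F1 with upper {1, 1}, lower {2}, argument x = \frac{1}{4}. Verdict: logarithm (I6) matches (the logarithm: parameters (1,1;2), x = \frac{1}{4}). Exact value: 6 \cdot \ln\left(\frac{3}{4}\right).

Key observation: x = \frac{1}{4} and the constant factors (C = -3/2) combine into one prefactor.
Consecutive-term ratio: r(k) = \frac{1}{4} * (k+1) (k+1) / [(k+2) (k+1)] - poly over poly, x = \frac{1}{4} from leading terms; C = -\frac{3}{2} at k = 0.


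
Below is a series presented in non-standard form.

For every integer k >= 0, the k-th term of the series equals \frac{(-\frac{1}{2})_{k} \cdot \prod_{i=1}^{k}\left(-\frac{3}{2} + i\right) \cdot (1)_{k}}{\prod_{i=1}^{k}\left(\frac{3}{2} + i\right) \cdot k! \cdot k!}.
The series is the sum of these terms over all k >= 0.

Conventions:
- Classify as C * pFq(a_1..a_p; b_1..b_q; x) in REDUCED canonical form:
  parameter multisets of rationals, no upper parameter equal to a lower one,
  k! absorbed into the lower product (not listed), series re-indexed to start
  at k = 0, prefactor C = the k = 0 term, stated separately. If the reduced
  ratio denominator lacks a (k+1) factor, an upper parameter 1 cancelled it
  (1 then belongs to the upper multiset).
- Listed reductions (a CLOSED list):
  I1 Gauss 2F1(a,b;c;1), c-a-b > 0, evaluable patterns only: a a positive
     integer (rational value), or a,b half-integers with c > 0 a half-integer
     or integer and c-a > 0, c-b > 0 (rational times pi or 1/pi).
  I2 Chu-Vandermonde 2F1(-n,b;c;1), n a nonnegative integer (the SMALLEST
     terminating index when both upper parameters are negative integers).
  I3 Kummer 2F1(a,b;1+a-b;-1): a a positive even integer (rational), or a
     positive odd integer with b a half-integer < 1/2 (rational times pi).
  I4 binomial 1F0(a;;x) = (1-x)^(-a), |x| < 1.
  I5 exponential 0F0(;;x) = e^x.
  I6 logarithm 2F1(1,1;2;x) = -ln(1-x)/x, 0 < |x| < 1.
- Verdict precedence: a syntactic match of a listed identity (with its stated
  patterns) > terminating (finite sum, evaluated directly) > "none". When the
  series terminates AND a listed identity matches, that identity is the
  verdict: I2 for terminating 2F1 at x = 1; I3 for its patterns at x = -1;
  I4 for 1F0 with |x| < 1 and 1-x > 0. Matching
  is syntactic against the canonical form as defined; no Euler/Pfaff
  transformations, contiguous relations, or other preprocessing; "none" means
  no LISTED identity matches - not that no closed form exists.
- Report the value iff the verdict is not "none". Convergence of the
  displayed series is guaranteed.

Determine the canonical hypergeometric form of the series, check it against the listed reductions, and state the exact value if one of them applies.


At argument 1: a 2F1 with upper {-\frac{1}{2}, -\frac{1}{2}}, lower {\frac{5}{2}}, scaled by C = 1. Verdict at x = 1: the half-integer Gauss pattern (I1) matches (x = 1; upper {-\frac{1}{2}, -\frac{1}{2}} half-integers, c = \frac{5}{2} in the evaluable pattern). Value: \frac{45}{128} \cdot \pi.

First insight: with t_0 = 1, the lower running product (prefactor 1) is a rising factorial.
Term ratio: r(k) = 1 * (k-\frac{1}{2}) (k-\frac{1}{2}) / [(k+\frac{5}{2}) (k+1)] - rational; roots negated = parameters, x = 1, C = 1.


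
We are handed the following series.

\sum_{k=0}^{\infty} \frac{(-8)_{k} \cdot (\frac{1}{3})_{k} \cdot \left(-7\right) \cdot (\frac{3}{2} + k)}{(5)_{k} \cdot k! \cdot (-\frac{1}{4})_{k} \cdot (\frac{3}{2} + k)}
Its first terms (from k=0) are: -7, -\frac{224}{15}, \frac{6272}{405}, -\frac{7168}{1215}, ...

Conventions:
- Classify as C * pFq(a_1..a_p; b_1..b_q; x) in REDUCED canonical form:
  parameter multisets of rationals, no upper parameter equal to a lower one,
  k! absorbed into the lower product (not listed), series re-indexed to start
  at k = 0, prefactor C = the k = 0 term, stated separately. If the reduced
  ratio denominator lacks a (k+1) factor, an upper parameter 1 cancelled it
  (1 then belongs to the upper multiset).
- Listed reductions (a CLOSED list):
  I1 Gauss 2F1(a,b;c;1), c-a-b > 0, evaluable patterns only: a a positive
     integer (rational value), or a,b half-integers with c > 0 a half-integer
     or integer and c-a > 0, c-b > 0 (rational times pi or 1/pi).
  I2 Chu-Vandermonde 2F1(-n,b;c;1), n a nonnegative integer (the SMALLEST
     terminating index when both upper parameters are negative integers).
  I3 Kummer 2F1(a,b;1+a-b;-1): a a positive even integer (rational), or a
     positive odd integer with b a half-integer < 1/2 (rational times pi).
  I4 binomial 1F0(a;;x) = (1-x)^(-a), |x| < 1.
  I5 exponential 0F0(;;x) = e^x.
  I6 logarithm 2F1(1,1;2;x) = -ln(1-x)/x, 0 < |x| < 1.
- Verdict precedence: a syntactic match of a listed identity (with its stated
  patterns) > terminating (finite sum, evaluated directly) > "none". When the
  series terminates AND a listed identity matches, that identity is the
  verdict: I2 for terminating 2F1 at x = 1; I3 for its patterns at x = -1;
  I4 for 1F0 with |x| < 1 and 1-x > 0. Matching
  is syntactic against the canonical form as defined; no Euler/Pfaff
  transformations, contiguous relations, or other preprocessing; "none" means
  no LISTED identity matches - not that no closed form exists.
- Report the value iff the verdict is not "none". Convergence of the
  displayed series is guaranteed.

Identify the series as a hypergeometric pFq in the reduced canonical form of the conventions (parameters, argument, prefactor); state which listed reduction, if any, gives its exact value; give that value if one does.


x = 1 here; the reduced form reads 2F2, upper {-8, \frac{1}{3}}, lower {-\frac{1}{4}, 5}, C = -7. Verdict: terminating at k = 8: the factor (-8)_k kills every later term; summing the 9 survivors is exact. Value: -\frac{1935493585366217}{170713609973775}.

First insight: t_0 being -7, the factor k + 3/2 cancels (top and bottom), leaving C = -7.
Ratio: r(k) = 1 * (k-8) (k+\frac{1}{3}) / [(k-\frac{1}{4}) (k+5) (k+1)] - poly over poly, x = 1 from leading terms; C = -7 at k = 0.


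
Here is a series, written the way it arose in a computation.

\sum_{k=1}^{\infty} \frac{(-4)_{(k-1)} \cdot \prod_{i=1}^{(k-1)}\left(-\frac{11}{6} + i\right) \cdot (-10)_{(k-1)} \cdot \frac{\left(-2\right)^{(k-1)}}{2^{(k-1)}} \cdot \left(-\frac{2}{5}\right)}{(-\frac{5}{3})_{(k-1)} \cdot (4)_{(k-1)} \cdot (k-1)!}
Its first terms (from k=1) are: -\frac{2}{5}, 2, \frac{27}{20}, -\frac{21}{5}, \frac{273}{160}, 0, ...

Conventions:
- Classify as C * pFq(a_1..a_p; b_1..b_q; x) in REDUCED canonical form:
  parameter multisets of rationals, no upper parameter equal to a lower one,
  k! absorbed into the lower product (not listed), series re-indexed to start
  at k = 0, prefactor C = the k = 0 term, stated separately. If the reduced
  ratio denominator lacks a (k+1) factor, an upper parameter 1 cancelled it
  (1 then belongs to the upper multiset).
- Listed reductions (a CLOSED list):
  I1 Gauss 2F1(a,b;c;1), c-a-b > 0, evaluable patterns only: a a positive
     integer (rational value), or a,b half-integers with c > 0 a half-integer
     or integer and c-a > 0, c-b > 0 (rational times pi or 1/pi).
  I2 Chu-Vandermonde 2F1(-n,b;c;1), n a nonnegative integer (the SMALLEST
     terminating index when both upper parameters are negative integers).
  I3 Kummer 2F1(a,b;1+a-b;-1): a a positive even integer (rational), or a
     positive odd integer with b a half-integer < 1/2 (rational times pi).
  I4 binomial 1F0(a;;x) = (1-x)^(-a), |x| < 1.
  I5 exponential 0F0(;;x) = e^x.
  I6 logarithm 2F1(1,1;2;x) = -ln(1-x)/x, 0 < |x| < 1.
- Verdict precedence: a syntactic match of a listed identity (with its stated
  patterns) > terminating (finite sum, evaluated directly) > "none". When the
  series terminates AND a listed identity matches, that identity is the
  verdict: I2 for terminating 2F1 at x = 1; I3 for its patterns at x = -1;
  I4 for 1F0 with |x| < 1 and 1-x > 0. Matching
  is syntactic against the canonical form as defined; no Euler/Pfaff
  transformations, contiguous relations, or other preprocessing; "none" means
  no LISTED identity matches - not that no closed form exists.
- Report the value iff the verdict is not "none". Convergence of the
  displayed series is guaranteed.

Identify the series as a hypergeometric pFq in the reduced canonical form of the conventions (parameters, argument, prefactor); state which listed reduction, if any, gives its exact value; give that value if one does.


Reduced: x = -1, 3F2, upper = {-10, -4, -\frac{5}{6}}, lower = {-\frac{5}{3}, 4}, C = -\frac{2}{5}. Verdict: terminating - upper parameter -4 makes this a finite sum (last index 4), evaluated exactly. Exact value: \frac{73}{160}.

Key step: from the first term -\frac{2}{5}: the running product (C = -2/5, x = -1) telescopes to a rising factorial.
Adjacent-term ratio: r(k) = -1 * (k-10) (k-4) (k-\frac{5}{6}) / [(k-\frac{5}{3}) (k+4) (k+1)] - rational in k, leading ratio -1; with t_0 = -\frac{2}{5}, classification follows.


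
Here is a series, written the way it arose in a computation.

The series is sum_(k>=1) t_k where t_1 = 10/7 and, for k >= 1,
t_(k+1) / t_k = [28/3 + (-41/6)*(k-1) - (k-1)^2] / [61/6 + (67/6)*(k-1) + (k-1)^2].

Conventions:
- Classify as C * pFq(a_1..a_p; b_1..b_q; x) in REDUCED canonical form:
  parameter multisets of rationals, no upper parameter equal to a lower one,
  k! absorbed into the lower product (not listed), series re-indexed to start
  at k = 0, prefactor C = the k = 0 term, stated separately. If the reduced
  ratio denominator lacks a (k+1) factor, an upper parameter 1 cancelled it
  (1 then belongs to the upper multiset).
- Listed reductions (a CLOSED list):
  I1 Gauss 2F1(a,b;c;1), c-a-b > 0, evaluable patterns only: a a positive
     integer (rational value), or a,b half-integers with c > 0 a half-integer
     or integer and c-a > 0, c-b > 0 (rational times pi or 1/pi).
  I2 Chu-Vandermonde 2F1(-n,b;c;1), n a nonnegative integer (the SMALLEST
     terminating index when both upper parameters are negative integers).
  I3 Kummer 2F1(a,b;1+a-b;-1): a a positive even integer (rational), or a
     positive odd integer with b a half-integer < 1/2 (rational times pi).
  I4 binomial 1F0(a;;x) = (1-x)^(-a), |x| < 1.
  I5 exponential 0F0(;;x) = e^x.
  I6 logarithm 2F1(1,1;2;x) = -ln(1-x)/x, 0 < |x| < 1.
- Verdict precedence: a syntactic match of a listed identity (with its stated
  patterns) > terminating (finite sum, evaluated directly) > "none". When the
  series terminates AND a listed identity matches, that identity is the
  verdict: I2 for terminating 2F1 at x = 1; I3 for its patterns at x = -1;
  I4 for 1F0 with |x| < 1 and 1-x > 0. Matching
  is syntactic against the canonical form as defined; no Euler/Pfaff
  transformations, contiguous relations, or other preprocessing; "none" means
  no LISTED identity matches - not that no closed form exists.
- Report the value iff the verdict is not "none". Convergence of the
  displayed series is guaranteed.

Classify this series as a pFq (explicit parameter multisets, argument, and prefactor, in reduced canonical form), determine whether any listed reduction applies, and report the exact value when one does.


Prefactor 10/7, argument -1: 2F1 with upper {-7/6, 8} over lower {61/6}. Verdict: Kummer (I3) matches (x = -1; c = 61/6 equals 1+a-b for upper {-7/6, 8}: listed pattern). Exact value: 87505/31104.

Key step: from the first term 10/7: the expanded ratio factors over Q; prefactor 10/7, roots give parameters.
Term ratio: r(k) = (-1) * (k-7/6) (k+8) / [(k+61/6) (k+1)] - poly over poly, x = (-1) from leading terms; C = 10/7 at k = 0.


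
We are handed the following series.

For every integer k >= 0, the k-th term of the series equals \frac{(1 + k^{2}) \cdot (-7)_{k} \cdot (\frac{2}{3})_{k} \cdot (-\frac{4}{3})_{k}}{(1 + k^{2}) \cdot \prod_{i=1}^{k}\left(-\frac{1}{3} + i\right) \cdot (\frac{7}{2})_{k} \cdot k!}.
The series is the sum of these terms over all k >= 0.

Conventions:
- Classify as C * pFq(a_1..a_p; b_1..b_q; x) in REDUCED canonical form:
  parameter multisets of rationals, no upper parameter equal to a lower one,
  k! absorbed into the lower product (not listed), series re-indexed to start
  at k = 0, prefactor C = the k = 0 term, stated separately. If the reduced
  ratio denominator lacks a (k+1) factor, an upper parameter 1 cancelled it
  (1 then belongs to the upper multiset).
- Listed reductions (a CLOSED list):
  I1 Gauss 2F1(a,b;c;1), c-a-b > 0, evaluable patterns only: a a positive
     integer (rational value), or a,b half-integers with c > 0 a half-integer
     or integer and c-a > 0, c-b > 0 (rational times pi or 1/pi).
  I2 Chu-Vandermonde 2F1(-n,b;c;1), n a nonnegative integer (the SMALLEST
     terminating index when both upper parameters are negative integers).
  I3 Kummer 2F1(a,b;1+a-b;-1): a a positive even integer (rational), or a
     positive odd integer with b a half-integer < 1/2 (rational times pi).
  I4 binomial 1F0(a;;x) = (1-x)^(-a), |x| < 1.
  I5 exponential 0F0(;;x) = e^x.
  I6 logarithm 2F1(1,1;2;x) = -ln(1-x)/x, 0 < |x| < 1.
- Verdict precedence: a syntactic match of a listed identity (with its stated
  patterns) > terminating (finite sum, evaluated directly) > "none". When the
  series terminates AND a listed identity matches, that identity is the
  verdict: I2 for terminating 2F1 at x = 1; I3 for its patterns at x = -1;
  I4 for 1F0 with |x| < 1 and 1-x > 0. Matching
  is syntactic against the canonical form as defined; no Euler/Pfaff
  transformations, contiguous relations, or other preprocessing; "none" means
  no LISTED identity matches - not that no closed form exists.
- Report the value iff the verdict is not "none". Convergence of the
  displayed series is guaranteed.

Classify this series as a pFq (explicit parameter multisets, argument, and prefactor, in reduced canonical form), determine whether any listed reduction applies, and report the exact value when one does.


Canonical form: C = 1 times 2F1 with upper {-7, -\frac{4}{3}}, lower {\frac{7}{2}}, x = 1. Verdict at x = 1: the Chu-Vandermonde identity I2 matches (terminating 2F1 at x = 1 with n = 7, b = -4/3, c = \frac{7}{2}). Sum: \frac{873730705}{209801097}.

The tell: t_0 = 1 here, and the parameter 2/3 appears in both the upper and lower lists and cancels (alongside the other common factor).
Adjacent-term ratio: r(k) = 1 * (k-7) (k-\frac{4}{3}) / [(k+\frac{7}{2}) (k+1)] ; factor over Q: parameters, x = 1, and C = 1.
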